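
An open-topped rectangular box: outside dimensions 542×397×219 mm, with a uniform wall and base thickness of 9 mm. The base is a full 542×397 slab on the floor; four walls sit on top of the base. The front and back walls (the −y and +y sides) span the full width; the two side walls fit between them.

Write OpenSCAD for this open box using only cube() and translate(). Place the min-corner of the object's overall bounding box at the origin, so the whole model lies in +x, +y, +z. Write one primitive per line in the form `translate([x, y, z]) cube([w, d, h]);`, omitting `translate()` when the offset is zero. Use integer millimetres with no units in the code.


cube([542, 397, 9]);
translate([0, 0, 9]) cube([542, 9, 210]);
translate([0, 388, 9]) cube([542, 9, 210]);
translate([0, 9, 9]) cube([9, 379, 210]);
translate([533, 9, 9]) cube([9, 379, 210]);


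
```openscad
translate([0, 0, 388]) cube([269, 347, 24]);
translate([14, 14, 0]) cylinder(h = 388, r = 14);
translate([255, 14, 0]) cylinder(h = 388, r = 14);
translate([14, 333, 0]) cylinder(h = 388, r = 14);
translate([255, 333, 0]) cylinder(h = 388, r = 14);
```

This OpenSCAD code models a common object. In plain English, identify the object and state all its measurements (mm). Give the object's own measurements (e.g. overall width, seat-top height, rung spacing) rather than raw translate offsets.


A four-legged stool. The seat is a 269×347×24 mm slab whose top surface is at z = 412 mm; four round legs, each 28 mm in diameter, run from the floor (z = 0) to the underside of the seat, each leg's axis is inset half a diameter from the nearest pair of seat edges (so the leg's bounding box is flush with the corner).


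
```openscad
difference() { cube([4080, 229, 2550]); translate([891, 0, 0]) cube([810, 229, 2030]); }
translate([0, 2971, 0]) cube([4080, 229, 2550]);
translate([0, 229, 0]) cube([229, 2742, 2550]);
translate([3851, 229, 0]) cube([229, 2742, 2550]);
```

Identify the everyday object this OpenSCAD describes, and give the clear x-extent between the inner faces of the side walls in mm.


A single room. The interior width is 3622 mm.

Four walls enclosing a rectangle with a door in the front wall — a room. Outside width 4080 minus two 229 mm walls gives 3622 mm.


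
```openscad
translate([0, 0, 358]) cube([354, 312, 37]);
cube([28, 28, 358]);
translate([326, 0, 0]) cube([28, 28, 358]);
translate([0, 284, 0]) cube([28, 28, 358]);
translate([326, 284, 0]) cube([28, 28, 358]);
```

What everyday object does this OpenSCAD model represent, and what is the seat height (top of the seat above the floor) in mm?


A stool. The seat height is 395 mm.

A 354×312×37 slab at z = 358 on four corner posts — a stool. The seat top is 358 + 37 = 395 mm.


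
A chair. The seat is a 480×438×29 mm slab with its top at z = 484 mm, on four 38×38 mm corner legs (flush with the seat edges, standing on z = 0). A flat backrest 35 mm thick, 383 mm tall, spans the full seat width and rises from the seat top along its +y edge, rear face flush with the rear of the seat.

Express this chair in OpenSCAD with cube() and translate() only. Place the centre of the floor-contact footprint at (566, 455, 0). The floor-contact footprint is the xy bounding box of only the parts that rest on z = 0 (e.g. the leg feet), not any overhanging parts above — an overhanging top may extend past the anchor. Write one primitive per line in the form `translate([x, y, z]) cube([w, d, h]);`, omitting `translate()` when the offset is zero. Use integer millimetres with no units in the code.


translate([326, 236, 455]) cube([480, 438, 29]);
translate([326, 236, 0]) cube([38, 38, 455]);
translate([768, 236, 0]) cube([38, 38, 455]);
translate([326, 636, 0]) cube([38, 38, 455]);
translate([768, 636, 0]) cube([38, 38, 455]);
translate([326, 639, 484]) cube([480, 35, 383]);


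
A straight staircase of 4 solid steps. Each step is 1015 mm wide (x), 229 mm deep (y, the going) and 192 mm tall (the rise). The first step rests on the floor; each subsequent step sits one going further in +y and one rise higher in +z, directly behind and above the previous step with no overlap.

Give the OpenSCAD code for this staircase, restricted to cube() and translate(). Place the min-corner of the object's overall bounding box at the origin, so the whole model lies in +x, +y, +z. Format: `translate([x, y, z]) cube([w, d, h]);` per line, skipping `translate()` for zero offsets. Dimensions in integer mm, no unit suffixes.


cube([1015, 229, 192]);
translate([0, 229, 192]) cube([1015, 229, 192]);
translate([0, 458, 384]) cube([1015, 229, 192]);
translate([0, 687, 576]) cube([1015, 229, 192]);


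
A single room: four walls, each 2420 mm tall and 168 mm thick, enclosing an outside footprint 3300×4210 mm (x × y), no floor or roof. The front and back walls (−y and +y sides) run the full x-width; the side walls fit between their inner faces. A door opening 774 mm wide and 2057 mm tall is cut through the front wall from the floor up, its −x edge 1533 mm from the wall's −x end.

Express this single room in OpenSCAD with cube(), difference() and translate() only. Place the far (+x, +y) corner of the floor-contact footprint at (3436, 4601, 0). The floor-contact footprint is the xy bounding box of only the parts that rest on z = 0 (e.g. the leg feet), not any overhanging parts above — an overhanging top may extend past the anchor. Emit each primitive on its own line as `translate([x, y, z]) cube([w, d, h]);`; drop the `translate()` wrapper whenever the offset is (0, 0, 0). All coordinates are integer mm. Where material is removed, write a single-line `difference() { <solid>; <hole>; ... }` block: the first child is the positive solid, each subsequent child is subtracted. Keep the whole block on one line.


difference() { translate([136, 391, 0]) cube([3300, 168, 2420]); translate([1669, 391, 0]) cube([774, 168, 2057]); }
translate([136, 4433, 0]) cube([3300, 168, 2420]);
translate([136, 559, 0]) cube([168, 3874, 2420]);
translate([3268, 559, 0]) cube([168, 3874, 2420]);


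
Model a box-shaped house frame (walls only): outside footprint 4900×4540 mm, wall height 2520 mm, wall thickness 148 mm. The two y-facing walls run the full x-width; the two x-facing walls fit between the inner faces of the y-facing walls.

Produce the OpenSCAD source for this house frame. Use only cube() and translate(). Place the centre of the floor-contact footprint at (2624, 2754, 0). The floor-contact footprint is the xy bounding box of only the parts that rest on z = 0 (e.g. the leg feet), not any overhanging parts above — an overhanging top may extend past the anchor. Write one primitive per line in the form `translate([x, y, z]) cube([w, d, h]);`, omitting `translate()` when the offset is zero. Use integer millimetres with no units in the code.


translate([174, 484, 0]) cube([4900, 148, 2520]);
translate([174, 4876, 0]) cube([4900, 148, 2520]);
translate([174, 632, 0]) cube([148, 4244, 2520]);
translate([4926, 632, 0]) cube([148, 4244, 2520]);


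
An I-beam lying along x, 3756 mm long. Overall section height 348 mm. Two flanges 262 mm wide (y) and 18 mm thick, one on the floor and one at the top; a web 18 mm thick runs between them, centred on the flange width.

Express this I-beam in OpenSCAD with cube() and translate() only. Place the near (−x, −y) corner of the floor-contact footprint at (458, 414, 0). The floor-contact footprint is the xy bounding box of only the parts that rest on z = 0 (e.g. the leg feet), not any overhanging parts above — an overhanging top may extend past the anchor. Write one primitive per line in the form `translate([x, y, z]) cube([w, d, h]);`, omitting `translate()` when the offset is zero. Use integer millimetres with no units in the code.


translate([458, 414, 0]) cube([3756, 262, 18]);
translate([458, 536, 18]) cube([3756, 18, 312]);
translate([458, 414, 330]) cube([3756, 262, 18]);


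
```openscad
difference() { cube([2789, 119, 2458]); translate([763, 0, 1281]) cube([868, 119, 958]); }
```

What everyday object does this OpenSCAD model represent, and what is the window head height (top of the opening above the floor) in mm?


A wall with a window opening. The window head height is 2239 mm.

A wall with a rectangular opening subtracted — a window. Sill at z = 1281, opening 958 mm tall, so the head is at 1281 + 958 = 2239 mm.


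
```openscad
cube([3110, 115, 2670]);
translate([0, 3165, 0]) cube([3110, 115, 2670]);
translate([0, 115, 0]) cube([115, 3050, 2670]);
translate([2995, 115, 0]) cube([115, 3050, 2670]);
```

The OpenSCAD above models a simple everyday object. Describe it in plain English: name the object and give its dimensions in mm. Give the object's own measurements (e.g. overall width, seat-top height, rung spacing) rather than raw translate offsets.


The wall frame of a small rectangular building: four walls, each 2670 mm tall and 115 mm thick, enclosing a footprint 3110 mm (x) by 3280 mm (y) outside-to-outside, with no floor or roof. The front and back walls (the −y and +y sides) span the full width; the two side walls fit between them.


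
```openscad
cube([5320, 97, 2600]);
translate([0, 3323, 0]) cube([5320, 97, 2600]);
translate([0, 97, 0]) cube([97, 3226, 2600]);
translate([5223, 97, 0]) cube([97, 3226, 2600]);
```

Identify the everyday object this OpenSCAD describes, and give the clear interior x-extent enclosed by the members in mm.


A house (or room) frame. The interior width is 5126 mm.

Four 2600 mm walls enclosing a rectangle with no floor or roof — a room or house frame. Outside width is 5320 mm and wall thickness is 97 mm, so the interior width is 5320 − 2 × 97 = 5126 mm.


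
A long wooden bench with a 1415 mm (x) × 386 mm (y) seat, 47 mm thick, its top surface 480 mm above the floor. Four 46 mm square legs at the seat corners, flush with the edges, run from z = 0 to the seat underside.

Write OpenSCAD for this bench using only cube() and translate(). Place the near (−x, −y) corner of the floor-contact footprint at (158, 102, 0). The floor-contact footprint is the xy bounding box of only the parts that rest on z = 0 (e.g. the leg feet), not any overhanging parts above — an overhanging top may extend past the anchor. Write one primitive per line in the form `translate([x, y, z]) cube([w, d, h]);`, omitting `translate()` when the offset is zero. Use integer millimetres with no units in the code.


translate([158, 102, 433]) cube([1415, 386, 47]);
translate([158, 102, 0]) cube([46, 46, 433]);
translate([158, 442, 0]) cube([46, 46, 433]);
translate([1527, 102, 0]) cube([46, 46, 433]);
translate([1527, 442, 0]) cube([46, 46, 433]);


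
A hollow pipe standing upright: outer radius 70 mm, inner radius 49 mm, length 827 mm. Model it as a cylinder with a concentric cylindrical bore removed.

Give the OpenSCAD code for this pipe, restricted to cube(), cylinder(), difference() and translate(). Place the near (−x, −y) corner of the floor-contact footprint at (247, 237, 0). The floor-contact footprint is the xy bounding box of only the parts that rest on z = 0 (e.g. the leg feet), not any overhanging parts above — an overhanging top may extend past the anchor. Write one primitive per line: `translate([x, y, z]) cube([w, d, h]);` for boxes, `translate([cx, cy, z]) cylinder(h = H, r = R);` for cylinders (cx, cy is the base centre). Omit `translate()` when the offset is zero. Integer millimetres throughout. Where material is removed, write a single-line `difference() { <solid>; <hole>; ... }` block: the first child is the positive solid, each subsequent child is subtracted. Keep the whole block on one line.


difference() { translate([317, 307, 0]) cylinder(h = 827, r = 70); translate([317, 307, 0]) cylinder(h = 827, r = 49); }


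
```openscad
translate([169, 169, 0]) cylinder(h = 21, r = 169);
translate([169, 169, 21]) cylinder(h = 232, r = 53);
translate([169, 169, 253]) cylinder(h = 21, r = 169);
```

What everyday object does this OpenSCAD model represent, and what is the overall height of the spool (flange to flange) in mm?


A spool. The overall height is 274 mm.

Three coaxial cylinders, large–small–large — a spool. Two 21 mm flanges and a 232 mm core give 21 + 232 + 21 = 274 mm.


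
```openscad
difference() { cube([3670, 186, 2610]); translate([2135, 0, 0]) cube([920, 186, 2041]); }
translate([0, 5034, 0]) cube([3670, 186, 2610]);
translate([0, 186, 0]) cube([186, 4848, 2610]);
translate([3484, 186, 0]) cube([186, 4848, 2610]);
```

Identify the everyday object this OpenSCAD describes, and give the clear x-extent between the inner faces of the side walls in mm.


A single room. The interior width is 3298 mm.

Four walls enclosing a rectangle with a door in the front wall — a room. Outside width 3670 minus two 186 mm walls gives 3298 mm.


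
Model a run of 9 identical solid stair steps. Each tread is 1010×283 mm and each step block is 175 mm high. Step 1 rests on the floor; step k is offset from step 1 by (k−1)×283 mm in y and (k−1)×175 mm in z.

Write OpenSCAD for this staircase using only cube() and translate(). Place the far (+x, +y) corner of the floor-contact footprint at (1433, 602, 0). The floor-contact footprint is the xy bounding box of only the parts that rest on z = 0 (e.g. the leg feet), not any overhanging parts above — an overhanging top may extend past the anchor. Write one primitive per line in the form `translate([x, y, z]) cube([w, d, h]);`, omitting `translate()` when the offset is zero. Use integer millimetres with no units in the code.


translate([423, 319, 0]) cube([1010, 283, 175]);
translate([423, 602, 175]) cube([1010, 283, 175]);
translate([423, 885, 350]) cube([1010, 283, 175]);
translate([423, 1168, 525]) cube([1010, 283, 175]);
translate([423, 1451, 700]) cube([1010, 283, 175]);
translate([423, 1734, 875]) cube([1010, 283, 175]);
translate([423, 2017, 1050]) cube([1010, 283, 175]);
translate([423, 2300, 1225]) cube([1010, 283, 175]);
translate([423, 2583, 1400]) cube([1010, 283, 175]);


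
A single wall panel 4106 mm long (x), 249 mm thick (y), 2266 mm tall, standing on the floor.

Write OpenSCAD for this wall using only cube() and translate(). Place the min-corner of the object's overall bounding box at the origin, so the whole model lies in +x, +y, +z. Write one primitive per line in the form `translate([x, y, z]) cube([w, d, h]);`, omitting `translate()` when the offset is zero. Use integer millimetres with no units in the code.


cube([4106, 249, 2266]);


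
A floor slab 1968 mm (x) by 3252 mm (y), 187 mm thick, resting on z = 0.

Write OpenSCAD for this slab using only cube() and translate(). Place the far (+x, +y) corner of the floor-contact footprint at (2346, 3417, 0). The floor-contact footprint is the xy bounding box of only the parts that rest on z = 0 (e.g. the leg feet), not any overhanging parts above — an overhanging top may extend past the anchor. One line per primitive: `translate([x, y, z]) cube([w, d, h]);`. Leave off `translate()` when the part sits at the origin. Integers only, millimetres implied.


translate([378, 165, 0]) cube([1968, 3252, 187]);


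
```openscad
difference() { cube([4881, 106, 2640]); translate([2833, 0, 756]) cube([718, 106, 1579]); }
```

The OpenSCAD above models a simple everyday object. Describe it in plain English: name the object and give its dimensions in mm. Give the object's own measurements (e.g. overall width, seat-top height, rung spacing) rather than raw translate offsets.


A wall 4881 mm long (x), 106 mm thick (y), 2640 mm tall, with a rectangular window opening cut through it. The opening is 718 mm wide and 1579 mm tall; its sill is at z = 756 mm and its near (−x) edge is 2833 mm from the wall's −x end. The opening passes through the full wall thickness.


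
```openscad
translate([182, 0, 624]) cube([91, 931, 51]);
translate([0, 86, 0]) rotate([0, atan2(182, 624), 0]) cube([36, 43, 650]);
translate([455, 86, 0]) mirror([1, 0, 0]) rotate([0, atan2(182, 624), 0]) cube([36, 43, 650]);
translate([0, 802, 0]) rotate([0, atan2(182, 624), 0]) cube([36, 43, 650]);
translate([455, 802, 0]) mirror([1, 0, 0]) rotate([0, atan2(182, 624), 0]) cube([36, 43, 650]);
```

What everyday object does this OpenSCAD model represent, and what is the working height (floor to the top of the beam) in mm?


A sawhorse. The overall height is 675 mm.

A beam across two mirrored pairs of raked legs — a sawhorse. The beam's underside is at z = 624 (matching the legs' vertical rise in atan2(182, 624)) and the beam is 51 mm tall, so its top is at 624 + 51 = 675 mm. The raked legs top out at the beam's underside, so that is the highest point.


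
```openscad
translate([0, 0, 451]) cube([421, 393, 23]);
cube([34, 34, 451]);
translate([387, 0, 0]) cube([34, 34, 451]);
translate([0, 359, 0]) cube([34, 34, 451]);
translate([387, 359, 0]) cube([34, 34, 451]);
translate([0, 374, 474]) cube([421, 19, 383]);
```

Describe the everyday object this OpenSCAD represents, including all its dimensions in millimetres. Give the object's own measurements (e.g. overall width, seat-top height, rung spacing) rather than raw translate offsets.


A chair. The seat is a 421×393×23 mm slab with its top at z = 474 mm, on four 34×34 mm corner legs (flush with the seat edges, standing on z = 0). A flat backrest 19 mm thick, 383 mm tall, spans the full seat width and rises from the seat top along its +y edge, rear face flush with the rear of the seat.


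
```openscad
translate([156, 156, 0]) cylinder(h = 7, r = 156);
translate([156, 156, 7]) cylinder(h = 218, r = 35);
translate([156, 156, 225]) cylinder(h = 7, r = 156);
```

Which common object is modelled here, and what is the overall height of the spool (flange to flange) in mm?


A spool. The overall height is 232 mm.

Three coaxial cylinders, large–small–large — a spool. Two 7 mm flanges and a 218 mm core give 7 + 218 + 7 = 232 mm.


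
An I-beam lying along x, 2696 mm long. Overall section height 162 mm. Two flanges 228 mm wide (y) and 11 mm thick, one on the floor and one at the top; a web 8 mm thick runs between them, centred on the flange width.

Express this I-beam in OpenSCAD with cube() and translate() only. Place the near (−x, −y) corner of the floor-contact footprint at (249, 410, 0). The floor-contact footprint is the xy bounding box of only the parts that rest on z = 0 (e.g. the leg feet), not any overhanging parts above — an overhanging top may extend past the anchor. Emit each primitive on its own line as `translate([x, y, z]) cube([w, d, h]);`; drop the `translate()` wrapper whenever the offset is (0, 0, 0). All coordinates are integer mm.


translate([249, 410, 0]) cube([2696, 228, 11]);
translate([249, 520, 11]) cube([2696, 8, 140]);
translate([249, 410, 151]) cube([2696, 228, 11]);


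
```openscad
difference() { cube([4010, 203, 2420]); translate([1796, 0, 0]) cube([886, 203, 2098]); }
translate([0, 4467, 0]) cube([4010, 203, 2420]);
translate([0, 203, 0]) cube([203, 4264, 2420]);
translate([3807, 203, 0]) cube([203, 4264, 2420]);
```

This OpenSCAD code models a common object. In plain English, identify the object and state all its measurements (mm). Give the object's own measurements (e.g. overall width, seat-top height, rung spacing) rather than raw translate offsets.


A single room: four walls, each 2420 mm tall and 203 mm thick, enclosing an outside footprint 4010×4670 mm (x × y), no floor or roof. The front and back walls (−y and +y sides) run the full x-width; the side walls fit between their inner faces. A door opening 886 mm wide and 2098 mm tall is cut through the front wall from the floor up, its −x edge 1796 mm from the wall's −x end.


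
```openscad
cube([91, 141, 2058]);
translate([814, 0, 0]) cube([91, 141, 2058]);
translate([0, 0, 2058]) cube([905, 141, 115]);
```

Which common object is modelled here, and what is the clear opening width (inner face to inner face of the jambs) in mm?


A door frame. The clear opening width is 723 mm.

Two 2058 mm tall posts with a header on top — a door frame. The left jamb is 91 mm wide at x = 0; the right jamb starts at x = 814. The clear opening is 814 − 91 = 723 mm.


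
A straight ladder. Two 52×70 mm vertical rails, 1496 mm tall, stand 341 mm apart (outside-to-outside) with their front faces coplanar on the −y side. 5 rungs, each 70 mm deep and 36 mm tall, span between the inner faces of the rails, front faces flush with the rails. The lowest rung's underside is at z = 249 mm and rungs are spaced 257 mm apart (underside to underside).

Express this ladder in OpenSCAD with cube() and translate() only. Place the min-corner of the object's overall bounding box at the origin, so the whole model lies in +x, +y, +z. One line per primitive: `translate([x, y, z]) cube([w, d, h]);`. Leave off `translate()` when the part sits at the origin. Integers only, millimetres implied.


cube([52, 70, 1496]);
translate([289, 0, 0]) cube([52, 70, 1496]);
translate([52, 0, 249]) cube([237, 70, 36]);
translate([52, 0, 506]) cube([237, 70, 36]);
translate([52, 0, 763]) cube([237, 70, 36]);
translate([52, 0, 1020]) cube([237, 70, 36]);
translate([52, 0, 1277]) cube([237, 70, 36]);


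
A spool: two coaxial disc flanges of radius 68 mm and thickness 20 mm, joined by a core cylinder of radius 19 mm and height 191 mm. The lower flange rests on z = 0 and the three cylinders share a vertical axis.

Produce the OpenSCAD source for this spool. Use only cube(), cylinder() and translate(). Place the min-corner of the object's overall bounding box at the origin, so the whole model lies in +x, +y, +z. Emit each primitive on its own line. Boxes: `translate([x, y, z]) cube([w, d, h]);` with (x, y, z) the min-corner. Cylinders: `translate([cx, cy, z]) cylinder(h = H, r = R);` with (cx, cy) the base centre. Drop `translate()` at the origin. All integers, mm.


translate([68, 68, 0]) cylinder(h = 20, r = 68);
translate([68, 68, 20]) cylinder(h = 191, r = 19);
translate([68, 68, 211]) cylinder(h = 20, r = 68);


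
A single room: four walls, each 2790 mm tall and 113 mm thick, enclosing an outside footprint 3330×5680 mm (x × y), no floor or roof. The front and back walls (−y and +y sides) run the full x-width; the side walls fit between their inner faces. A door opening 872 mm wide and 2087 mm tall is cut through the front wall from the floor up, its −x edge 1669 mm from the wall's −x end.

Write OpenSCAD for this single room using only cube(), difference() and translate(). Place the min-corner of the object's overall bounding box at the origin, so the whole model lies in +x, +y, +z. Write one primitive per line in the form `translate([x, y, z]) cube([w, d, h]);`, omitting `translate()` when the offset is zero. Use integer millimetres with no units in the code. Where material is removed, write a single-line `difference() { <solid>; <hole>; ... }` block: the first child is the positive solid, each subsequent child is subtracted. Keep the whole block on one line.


difference() { cube([3330, 113, 2790]); translate([1669, 0, 0]) cube([872, 113, 2087]); }
translate([0, 5567, 0]) cube([3330, 113, 2790]);
translate([0, 113, 0]) cube([113, 5454, 2790]);
translate([3217, 113, 0]) cube([113, 5454, 2790]);


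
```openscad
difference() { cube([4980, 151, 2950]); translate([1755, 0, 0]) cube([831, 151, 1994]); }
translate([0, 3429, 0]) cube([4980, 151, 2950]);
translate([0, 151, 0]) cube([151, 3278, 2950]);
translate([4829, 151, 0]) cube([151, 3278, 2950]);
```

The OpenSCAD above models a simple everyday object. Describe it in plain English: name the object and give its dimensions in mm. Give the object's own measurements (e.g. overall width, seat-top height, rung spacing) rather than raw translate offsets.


A single room: four walls, each 2950 mm tall and 151 mm thick, enclosing an outside footprint 4980×3580 mm (x × y), no floor or roof. The front and back walls (−y and +y sides) run the full x-width; the side walls fit between their inner faces. A door opening 831 mm wide and 1994 mm tall is cut through the front wall from the floor up, its −x edge 1755 mm from the wall's −x end.


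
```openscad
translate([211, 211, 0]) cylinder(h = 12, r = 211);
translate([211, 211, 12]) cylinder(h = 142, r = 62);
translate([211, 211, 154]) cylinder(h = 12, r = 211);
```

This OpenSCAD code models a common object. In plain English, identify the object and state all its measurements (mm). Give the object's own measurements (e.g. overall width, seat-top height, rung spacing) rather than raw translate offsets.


A spool: two coaxial disc flanges of radius 211 mm and thickness 12 mm, joined by a core cylinder of radius 62 mm and height 142 mm. The lower flange rests on z = 0 and the three cylinders share a vertical axis.


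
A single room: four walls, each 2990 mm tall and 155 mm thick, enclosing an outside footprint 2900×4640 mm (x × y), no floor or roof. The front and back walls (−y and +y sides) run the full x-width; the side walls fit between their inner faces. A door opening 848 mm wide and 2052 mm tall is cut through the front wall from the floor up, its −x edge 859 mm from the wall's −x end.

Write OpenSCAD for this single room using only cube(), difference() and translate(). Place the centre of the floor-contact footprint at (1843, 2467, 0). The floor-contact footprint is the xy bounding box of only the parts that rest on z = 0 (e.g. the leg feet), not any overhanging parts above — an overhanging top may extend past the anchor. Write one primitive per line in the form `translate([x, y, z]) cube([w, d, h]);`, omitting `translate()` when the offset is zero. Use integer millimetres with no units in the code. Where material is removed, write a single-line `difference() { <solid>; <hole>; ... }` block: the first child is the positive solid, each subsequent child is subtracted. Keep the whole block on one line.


difference() { translate([393, 147, 0]) cube([2900, 155, 2990]); translate([1252, 147, 0]) cube([848, 155, 2052]); }
translate([393, 4632, 0]) cube([2900, 155, 2990]);
translate([393, 302, 0]) cube([155, 4330, 2990]);
translate([3138, 302, 0]) cube([155, 4330, 2990]);


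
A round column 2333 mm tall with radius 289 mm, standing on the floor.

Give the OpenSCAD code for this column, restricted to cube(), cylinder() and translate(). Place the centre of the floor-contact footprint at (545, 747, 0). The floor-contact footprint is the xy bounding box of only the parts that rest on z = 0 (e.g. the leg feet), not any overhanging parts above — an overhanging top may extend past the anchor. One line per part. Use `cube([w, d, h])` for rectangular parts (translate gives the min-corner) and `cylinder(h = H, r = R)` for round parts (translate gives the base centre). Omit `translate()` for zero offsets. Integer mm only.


translate([545, 747, 0]) cylinder(h = 2333, r = 289);


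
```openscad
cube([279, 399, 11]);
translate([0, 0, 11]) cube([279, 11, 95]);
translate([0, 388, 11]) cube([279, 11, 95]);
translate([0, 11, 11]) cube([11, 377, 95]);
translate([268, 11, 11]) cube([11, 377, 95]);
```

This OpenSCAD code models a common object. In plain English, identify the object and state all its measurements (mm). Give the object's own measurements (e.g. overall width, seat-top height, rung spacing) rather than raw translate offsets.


An open-topped rectangular box: outside dimensions 279×399×106 mm, with a uniform wall and base thickness of 11 mm. The base is a full 279×399 slab on the floor; four walls sit on top of the base. The front and back walls (the −y and +y sides) span the full width; the two side walls fit between them.


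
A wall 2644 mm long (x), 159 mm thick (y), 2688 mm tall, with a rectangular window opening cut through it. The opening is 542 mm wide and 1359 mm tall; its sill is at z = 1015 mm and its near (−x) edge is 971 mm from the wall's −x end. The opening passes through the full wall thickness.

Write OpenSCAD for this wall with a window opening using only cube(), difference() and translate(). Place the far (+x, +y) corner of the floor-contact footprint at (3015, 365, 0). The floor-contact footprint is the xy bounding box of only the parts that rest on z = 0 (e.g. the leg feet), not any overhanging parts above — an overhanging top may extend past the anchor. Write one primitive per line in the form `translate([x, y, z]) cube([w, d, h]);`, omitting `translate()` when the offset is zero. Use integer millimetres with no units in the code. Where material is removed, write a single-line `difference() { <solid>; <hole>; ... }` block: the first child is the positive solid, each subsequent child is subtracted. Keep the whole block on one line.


difference() { translate([371, 206, 0]) cube([2644, 159, 2688]); translate([1342, 206, 1015]) cube([542, 159, 1359]); }


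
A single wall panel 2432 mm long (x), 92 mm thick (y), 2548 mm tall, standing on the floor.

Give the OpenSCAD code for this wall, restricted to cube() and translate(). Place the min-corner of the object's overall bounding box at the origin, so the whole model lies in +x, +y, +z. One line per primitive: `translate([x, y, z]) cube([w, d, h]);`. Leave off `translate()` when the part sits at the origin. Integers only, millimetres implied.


cube([2432, 92, 2548]);


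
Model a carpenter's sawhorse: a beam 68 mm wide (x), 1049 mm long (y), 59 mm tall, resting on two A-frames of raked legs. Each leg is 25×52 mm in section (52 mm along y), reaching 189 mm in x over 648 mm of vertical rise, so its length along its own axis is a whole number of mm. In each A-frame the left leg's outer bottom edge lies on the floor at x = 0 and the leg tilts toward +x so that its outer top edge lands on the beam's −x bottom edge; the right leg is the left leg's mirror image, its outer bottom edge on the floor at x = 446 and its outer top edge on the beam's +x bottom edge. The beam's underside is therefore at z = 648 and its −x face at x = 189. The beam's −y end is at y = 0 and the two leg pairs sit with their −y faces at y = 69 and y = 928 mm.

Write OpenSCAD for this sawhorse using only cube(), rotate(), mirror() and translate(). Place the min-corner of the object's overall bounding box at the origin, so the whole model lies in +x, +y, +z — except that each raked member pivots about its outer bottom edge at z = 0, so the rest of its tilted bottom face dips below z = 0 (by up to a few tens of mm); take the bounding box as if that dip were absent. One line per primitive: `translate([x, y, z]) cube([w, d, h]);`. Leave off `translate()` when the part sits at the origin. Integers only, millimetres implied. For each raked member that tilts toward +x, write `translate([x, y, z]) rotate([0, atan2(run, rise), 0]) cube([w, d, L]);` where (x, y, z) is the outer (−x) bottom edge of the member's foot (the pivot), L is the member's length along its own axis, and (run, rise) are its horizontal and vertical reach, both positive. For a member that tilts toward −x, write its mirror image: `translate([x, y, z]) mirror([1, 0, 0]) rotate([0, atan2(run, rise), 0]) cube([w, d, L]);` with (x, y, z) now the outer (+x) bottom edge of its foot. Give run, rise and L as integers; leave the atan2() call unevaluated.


translate([189, 0, 648]) cube([68, 1049, 59]);
translate([0, 69, 0]) rotate([0, atan2(189, 648), 0]) cube([25, 52, 675]);
translate([446, 69, 0]) mirror([1, 0, 0]) rotate([0, atan2(189, 648), 0]) cube([25, 52, 675]);
translate([0, 928, 0]) rotate([0, atan2(189, 648), 0]) cube([25, 52, 675]);
translate([446, 928, 0]) mirror([1, 0, 0]) rotate([0, atan2(189, 648), 0]) cube([25, 52, 675]);


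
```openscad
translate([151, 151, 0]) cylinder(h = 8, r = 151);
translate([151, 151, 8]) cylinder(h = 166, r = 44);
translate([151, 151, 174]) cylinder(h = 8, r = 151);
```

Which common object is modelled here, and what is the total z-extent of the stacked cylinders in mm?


A spool. The overall height is 182 mm.

Three coaxial cylinders, large–small–large — a spool. Two 8 mm flanges and a 166 mm core give 8 + 166 + 8 = 182 mm.


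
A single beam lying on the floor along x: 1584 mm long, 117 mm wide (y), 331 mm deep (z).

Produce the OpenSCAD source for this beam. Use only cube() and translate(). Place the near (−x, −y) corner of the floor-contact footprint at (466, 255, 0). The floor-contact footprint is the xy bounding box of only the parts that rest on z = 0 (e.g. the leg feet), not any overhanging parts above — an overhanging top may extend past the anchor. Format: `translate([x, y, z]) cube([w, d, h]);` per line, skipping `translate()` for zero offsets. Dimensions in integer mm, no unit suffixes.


translate([466, 255, 0]) cube([1584, 117, 331]);


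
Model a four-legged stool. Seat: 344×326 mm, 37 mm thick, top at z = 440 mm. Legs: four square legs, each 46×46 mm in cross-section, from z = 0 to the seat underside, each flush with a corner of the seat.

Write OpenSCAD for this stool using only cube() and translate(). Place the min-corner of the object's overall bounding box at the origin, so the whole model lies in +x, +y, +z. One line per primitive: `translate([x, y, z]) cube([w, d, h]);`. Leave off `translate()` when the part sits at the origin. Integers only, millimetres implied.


translate([0, 0, 403]) cube([344, 326, 37]);
cube([46, 46, 403]);
translate([298, 0, 0]) cube([46, 46, 403]);
translate([0, 280, 0]) cube([46, 46, 403]);
translate([298, 280, 0]) cube([46, 46, 403]);


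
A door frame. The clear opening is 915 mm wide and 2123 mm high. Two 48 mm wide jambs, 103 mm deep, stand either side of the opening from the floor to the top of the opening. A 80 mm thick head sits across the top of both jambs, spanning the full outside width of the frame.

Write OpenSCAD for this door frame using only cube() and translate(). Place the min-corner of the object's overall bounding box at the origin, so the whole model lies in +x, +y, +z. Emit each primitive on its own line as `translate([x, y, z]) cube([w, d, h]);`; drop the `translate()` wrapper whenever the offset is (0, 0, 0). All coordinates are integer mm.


cube([48, 103, 2123]);
translate([963, 0, 0]) cube([48, 103, 2123]);
translate([0, 0, 2123]) cube([1011, 103, 80]);


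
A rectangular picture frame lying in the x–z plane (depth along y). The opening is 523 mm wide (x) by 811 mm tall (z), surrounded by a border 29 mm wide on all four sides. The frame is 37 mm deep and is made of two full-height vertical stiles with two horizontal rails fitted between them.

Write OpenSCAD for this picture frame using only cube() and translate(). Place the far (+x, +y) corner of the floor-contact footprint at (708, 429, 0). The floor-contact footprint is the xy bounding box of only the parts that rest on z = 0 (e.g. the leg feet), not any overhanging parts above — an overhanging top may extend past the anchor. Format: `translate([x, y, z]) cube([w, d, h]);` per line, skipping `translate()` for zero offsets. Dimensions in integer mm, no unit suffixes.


translate([127, 392, 0]) cube([29, 37, 869]);
translate([679, 392, 0]) cube([29, 37, 869]);
translate([156, 392, 0]) cube([523, 37, 29]);
translate([156, 392, 840]) cube([523, 37, 29]);


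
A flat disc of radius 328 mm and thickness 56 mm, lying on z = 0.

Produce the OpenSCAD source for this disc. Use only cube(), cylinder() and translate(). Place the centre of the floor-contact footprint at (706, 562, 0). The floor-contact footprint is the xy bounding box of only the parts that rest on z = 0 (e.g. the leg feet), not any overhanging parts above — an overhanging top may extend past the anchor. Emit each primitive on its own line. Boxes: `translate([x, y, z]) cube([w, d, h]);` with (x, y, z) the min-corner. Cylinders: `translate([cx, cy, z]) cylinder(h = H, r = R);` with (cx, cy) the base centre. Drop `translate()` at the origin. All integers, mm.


translate([706, 562, 0]) cylinder(h = 56, r = 328);


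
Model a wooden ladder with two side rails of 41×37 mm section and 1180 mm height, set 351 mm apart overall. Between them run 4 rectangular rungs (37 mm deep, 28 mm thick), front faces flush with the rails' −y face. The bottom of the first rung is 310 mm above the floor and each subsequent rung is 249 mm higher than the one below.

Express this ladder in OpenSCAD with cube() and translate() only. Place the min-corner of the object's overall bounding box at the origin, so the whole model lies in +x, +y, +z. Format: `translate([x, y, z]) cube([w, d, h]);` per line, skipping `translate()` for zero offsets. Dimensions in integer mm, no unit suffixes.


cube([41, 37, 1180]);
translate([310, 0, 0]) cube([41, 37, 1180]);
translate([41, 0, 310]) cube([269, 37, 28]);
translate([41, 0, 559]) cube([269, 37, 28]);
translate([41, 0, 808]) cube([269, 37, 28]);
translate([41, 0, 1057]) cube([269, 37, 28]);


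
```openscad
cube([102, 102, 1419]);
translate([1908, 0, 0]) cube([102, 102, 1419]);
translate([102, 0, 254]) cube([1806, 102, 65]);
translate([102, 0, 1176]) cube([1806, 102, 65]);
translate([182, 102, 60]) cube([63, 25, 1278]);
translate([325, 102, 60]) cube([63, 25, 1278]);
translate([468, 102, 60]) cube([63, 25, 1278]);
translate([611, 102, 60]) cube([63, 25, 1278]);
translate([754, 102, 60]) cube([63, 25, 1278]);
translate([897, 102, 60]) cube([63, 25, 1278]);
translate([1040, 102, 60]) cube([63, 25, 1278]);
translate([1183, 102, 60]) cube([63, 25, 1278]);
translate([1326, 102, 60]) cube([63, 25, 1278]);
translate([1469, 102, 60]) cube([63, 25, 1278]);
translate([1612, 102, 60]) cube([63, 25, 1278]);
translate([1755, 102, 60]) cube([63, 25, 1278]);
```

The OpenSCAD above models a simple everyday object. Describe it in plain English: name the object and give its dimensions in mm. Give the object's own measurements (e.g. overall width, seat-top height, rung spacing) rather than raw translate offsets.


A fence section. Two 102×102 mm posts, 1419 mm tall, stand on the floor with a clear span of 1806 mm between their inner faces. Two horizontal rails of 102×65 mm section span the gap between the posts with their undersides at z = 254 mm and z = 1176 mm, flush with the posts' −y face. 12 pickets, each 63 mm wide, 25 mm thick and 1278 mm tall, are fixed to the +y face of the rails with their bottoms at z = 60 mm, spaced across the span with a 80 mm gap after the −x post and between neighbouring pickets, with 90 mm left before the +x post.


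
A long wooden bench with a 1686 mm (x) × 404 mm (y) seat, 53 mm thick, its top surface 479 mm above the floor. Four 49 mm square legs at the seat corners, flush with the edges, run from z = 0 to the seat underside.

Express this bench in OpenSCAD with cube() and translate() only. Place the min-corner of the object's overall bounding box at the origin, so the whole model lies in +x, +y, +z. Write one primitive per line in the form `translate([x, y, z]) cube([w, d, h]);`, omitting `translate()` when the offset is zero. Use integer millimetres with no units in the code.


translate([0, 0, 426]) cube([1686, 404, 53]);
cube([49, 49, 426]);
translate([0, 355, 0]) cube([49, 49, 426]);
translate([1637, 0, 0]) cube([49, 49, 426]);
translate([1637, 355, 0]) cube([49, 49, 426]);


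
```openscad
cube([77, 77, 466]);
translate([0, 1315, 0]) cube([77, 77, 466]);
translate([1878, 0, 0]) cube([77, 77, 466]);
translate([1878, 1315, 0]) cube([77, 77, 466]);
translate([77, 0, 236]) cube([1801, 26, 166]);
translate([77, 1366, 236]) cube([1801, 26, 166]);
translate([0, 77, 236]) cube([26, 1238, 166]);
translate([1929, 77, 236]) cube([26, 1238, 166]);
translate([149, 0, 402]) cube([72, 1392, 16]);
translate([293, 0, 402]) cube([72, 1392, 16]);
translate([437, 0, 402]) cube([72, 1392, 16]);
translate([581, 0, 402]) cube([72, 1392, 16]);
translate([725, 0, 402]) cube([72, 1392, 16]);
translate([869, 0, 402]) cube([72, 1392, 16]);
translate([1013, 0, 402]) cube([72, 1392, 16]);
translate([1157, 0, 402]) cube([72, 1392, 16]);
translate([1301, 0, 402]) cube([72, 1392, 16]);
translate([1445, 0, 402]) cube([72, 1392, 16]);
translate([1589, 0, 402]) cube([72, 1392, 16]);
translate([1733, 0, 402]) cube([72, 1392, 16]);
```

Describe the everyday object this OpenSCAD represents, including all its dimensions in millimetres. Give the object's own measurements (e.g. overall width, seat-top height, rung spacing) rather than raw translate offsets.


A bed frame 1955 mm long (x) by 1392 mm wide (y). Four 77×77 mm corner posts, 466 mm tall, at the corners of the footprint. Four rails of 26 mm thickness and 166 mm height run between adjacent posts with their undersides at z = 236 mm, their outer faces flush with the outside of the frame (the two x-running rails run between the posts' inner faces; the two y-running rails run between the posts' inner faces). 12 slats, each 72 mm wide (x) and 16 mm thick, lie across the top of the two x-running rails, running the full 1392 mm width of the frame in y; along x they sit between the end posts with a 72 mm gap after the −x posts and between neighbouring slats, leaving 73 mm before the +x posts.
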